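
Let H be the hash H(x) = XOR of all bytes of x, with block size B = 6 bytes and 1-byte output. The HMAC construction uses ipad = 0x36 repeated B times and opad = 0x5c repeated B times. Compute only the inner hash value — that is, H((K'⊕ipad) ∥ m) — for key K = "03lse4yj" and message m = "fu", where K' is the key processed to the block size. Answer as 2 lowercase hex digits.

Key "03lse4yj" = 30 33 6c 73 65 34 79 6a is 8 bytes > B = 6, so hash it first: H(key) = 5e, then zero-pad to 6 bytes: K' = 5e 00 00 00 00 00.
K' ⊕ ipad = 68 36 36 36 36 36.
Inner input = 68 36 36 36 36 36 ∥ 66 75.
Inner hash: XOR 68⊕36⊕36⊕36⊕36⊕36⊕66⊕75 = 4d.

4d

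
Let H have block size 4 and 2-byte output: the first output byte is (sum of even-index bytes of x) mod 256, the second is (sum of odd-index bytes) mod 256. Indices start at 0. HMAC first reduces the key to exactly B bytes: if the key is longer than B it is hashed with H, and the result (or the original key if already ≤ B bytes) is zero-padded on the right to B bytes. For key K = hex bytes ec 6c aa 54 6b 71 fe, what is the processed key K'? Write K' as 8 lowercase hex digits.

|K| = 7 > B = 4, so first hash the key.
H(K): even-index sum = 767 mod 256 = 255; odd-index sum = 305 mod 256 = 49 → ff 31.
Zero-pad H(K) = ff 31 to 4 bytes: K' = ff 31 00 00.

ff310000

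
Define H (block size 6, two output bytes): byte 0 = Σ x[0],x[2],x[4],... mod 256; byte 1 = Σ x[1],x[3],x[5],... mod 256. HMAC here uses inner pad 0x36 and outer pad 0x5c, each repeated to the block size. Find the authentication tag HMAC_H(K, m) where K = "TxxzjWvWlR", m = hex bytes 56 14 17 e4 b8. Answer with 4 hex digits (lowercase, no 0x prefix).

bb8e

Key "TxxzjWvWlR" = 54 78 78 7a 6a 57 76 57 6c 52 is 10 bytes > B = 6, so hash it first: H(key) = 18 f2, then zero-pad to 6 bytes: K' = 18 f2 00 00 00 00.
K' ⊕ ipad = 2e c4 36 36 36 36.  K' ⊕ opad = 44 ae 5c 5c 5c 5c.
Inner input = (K'⊕ipad) ∥ m = 2e c4 36 36 36 36 ∥ 56 14 17 e4 b8.
Inner hash: even-index sum = 447 mod 256 = 191; odd-index sum = 552 mod 256 = 40 → bf 28.
Outer input = (K'⊕opad) ∥ inner = 44 ae 5c 5c 5c 5c ∥ bf 28.
Outer hash (tag): even-index sum = 443 mod 256 = 187; odd-index sum = 398 mod 256 = 142 → bb 8e.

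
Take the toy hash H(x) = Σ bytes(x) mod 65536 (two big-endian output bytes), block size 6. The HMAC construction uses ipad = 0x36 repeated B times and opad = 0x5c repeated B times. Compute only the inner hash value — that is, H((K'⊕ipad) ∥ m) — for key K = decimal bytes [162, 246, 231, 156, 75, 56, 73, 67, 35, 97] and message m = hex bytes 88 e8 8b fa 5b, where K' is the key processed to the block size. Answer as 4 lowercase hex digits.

Key decimal bytes [162, 246, 231, 156, 75, 56, 73, 67, 35, 97] = a2 f6 e7 9c 4b 38 49 43 23 61 is 10 bytes > B = 6, so hash it first: H(key) = 04 ae, then zero-pad to 6 bytes: K' = 04 ae 00 00 00 00.
K' ⊕ ipad = 32 98 36 36 36 36.
Inner input = 32 98 36 36 36 36 ∥ 88 e8 8b fa 5b.
Inner hash: sum = 50+152+54+54+54+54+136+232+139+250+91 = 1266 → 04 f2.

04f2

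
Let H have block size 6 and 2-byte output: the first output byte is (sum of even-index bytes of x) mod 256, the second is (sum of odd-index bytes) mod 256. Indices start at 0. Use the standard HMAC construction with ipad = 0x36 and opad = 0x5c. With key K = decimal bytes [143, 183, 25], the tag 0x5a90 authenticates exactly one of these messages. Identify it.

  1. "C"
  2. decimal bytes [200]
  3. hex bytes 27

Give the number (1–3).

Key decimal bytes [143, 183, 25] = 8f b7 19 is 3 bytes ≤ B = 6; zero-pad to 6 bytes: K' = 8f b7 19 00 00 00.
K' ⊕ ipad = b9 81 2f 36 36 36; K' ⊕ opad = d3 eb 45 5c 5c 5c.
m1: inner = H(b9 81 2f 36 36 36 43) = 61 ed; tag = H(d3 eb 45 5c 5c 5c 61 ed) = d590
m2: inner = H(b9 81 2f 36 36 36 c8) = e6 ed; tag = H(d3 eb 45 5c 5c 5c e6 ed) = 5a90 ← matches
m3: inner = H(b9 81 2f 36 36 36 27) = 45 ed; tag = H(d3 eb 45 5c 5c 5c 45 ed) = b990

2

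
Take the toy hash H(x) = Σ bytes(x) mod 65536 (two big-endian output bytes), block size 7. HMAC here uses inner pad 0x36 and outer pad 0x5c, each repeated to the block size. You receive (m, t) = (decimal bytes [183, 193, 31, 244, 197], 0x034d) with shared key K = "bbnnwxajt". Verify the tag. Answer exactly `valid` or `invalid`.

valid

Key "bbnnwxajt" = 62 62 6e 6e 77 78 61 6a 74 is 9 bytes > B = 7, so hash it first: H(key) = 03 ce, then zero-pad to 7 bytes: K' = 03 ce 00 00 00 00 00.
K' ⊕ ipad = 35 f8 36 36 36 36 36; K' ⊕ opad = 5f 92 5c 5c 5c 5c 5c.
Inner hash: sum = 53+248+54+54+54+54+54+183+193+31+244+197 = 1419 → 05 8b.
Outer hash (recomputed tag): sum = 95+146+92+92+92+92+92+5+139 = 845 → 03 4d.
Recomputed tag = 034d; claimed = 034d → match.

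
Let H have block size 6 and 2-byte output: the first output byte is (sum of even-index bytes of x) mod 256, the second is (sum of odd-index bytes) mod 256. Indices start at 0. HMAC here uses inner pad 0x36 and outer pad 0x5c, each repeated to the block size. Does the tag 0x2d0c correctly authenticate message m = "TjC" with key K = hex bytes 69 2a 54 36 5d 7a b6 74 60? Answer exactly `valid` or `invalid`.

invalid

Key hex bytes 69 2a 54 36 5d 7a b6 74 60 is 9 bytes > B = 6, so hash it first: H(key) = 30 4e, then zero-pad to 6 bytes: K' = 30 4e 00 00 00 00.
K' ⊕ ipad = 06 78 36 36 36 36; K' ⊕ opad = 6c 12 5c 5c 5c 5c.
Inner hash: even-index sum = 265 mod 256 = 9; odd-index sum = 334 mod 256 = 78 → 09 4e.
Outer hash (recomputed tag): even-index sum = 301 mod 256 = 45; odd-index sum = 280 mod 256 = 24 → 2d 18.
Recomputed tag = 2d18; claimed = 2d0c → mismatch.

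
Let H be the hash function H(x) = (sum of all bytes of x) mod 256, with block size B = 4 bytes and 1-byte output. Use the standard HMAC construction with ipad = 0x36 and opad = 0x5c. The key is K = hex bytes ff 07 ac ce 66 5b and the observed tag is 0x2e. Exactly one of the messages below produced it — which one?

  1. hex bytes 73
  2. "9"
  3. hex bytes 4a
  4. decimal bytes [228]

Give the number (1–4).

Key hex bytes ff 07 ac ce 66 5b is 6 bytes > B = 4, so hash it first: H(key) = 41, then zero-pad to 4 bytes: K' = 41 00 00 00.
K' ⊕ ipad = 77 36 36 36; K' ⊕ opad = 1d 5c 5c 5c.
m1: inner = H(77 36 36 36 73) = 8c; tag = H(1d 5c 5c 5c 8c) = bd
m2: inner = H(77 36 36 36 39) = 52; tag = H(1d 5c 5c 5c 52) = 83
m3: inner = H(77 36 36 36 4a) = 63; tag = H(1d 5c 5c 5c 63) = 94
m4: inner = H(77 36 36 36 e4) = fd; tag = H(1d 5c 5c 5c fd) = 2e ← matches

4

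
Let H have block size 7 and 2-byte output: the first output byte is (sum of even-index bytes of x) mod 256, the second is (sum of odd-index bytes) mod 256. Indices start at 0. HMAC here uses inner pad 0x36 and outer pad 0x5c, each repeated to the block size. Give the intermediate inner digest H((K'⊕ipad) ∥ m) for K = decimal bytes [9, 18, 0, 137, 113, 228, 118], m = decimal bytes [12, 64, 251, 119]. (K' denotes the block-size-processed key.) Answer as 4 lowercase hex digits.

b3bc

Key decimal bytes [9, 18, 0, 137, 113, 228, 118] = 09 12 00 89 71 e4 76 is exactly B = 7 bytes: K' = 09 12 00 89 71 e4 76.
K' ⊕ ipad = 3f 24 36 bf 47 d2 40.
Inner input = 3f 24 36 bf 47 d2 40 ∥ 0c 40 fb 77.
Inner hash: even-index sum = 435 mod 256 = 179; odd-index sum = 700 mod 256 = 188 → b3 bc.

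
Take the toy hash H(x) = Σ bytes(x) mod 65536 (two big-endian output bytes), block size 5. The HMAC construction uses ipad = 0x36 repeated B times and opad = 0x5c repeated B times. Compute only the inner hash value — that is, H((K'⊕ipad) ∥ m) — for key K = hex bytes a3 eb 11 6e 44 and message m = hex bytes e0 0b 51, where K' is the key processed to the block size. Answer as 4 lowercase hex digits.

039f

Key hex bytes a3 eb 11 6e 44 is exactly B = 5 bytes: K' = a3 eb 11 6e 44.
K' ⊕ ipad = 95 dd 27 58 72.
Inner input = 95 dd 27 58 72 ∥ e0 0b 51.
Inner hash: sum = 149+221+39+88+114+224+11+81 = 927 → 03 9f.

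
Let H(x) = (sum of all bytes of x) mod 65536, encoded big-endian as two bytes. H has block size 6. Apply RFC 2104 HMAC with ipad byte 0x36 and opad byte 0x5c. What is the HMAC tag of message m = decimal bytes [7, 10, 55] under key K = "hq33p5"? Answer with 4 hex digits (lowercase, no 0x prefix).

Key "hq33p5" = 68 71 33 33 70 35 is exactly B = 6 bytes: K' = 68 71 33 33 70 35.
K' ⊕ ipad = 5e 47 05 05 46 03.  K' ⊕ opad = 34 2d 6f 6f 2c 69.
Inner input = (K'⊕ipad) ∥ m = 5e 47 05 05 46 03 ∥ 07 0a 37.
Inner hash: sum = 94+71+5+5+70+3+7+10+55 = 320 → 01 40.
Outer input = (K'⊕opad) ∥ inner = 34 2d 6f 6f 2c 69 ∥ 01 40.
Outer hash (tag): sum = 52+45+111+111+44+105+1+64 = 533 → 02 15.

0215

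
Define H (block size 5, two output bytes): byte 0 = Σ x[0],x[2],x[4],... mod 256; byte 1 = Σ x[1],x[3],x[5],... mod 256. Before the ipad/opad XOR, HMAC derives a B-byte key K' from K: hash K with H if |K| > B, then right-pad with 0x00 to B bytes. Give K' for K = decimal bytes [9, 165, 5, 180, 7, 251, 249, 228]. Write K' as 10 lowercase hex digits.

0e38000000

|K| = 8 > B = 5, so first hash the key.
H(K): even-index sum = 270 mod 256 = 14; odd-index sum = 824 mod 256 = 56 → 0e 38.
Zero-pad H(K) = 0e 38 to 5 bytes: K' = 0e 38 00 00 00.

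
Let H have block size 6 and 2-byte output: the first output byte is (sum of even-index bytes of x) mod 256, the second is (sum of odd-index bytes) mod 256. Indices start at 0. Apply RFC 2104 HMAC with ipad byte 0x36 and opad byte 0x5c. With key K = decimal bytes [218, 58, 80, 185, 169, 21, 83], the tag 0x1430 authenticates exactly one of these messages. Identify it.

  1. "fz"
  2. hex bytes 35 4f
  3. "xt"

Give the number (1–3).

1

Key decimal bytes [218, 58, 80, 185, 169, 21, 83] = da 3a 50 b9 a9 15 53 is 7 bytes > B = 6, so hash it first: H(key) = 26 08, then zero-pad to 6 bytes: K' = 26 08 00 00 00 00.
K' ⊕ ipad = 10 3e 36 36 36 36; K' ⊕ opad = 7a 54 5c 5c 5c 5c.
m1: inner = H(10 3e 36 36 36 36 66 7a) = e2 24; tag = H(7a 54 5c 5c 5c 5c e2 24) = 1430 ← matches
m2: inner = H(10 3e 36 36 36 36 35 4f) = b1 f9; tag = H(7a 54 5c 5c 5c 5c b1 f9) = e305
m3: inner = H(10 3e 36 36 36 36 78 74) = f4 1e; tag = H(7a 54 5c 5c 5c 5c f4 1e) = 262a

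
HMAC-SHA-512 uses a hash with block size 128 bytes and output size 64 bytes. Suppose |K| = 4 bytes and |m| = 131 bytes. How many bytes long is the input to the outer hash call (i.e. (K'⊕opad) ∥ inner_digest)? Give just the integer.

192

Key is 4 ≤ 128 bytes, zero-padded: |K'| = 128.
Outer input = (K'⊕opad) ∥ H(inner) → 128 + 64 = 192 bytes.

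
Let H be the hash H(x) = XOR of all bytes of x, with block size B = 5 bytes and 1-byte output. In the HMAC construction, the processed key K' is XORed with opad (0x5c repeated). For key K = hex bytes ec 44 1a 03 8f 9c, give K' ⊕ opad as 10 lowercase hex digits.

fe5c5c5c5c

Key hex bytes ec 44 1a 03 8f 9c is 6 bytes > B = 5, so hash it first: H(key) = a2, then zero-pad to 5 bytes: K' = a2 00 00 00 00.
XOR each byte with 0x5c: a2⊕5c=fe, 00⊕5c=5c, 00⊕5c=5c, 00⊕5c=5c, 00⊕5c=5c.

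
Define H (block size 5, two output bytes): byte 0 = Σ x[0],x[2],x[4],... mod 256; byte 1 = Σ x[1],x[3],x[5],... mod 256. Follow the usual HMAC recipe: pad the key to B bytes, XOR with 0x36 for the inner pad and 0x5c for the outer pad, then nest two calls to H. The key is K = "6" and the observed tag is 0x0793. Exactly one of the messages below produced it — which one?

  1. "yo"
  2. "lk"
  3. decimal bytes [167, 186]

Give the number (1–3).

1

Key "6" = 36 is 1 byte ≤ B = 5; zero-pad to 5 bytes: K' = 36 00 00 00 00.
K' ⊕ ipad = 00 36 36 36 36; K' ⊕ opad = 6a 5c 5c 5c 5c.
m1: inner = H(00 36 36 36 36 79 6f) = db e5; tag = H(6a 5c 5c 5c 5c db e5) = 0793 ← matches
m2: inner = H(00 36 36 36 36 6c 6b) = d7 d8; tag = H(6a 5c 5c 5c 5c d7 d8) = fa8f
m3: inner = H(00 36 36 36 36 a7 ba) = 26 13; tag = H(6a 5c 5c 5c 5c 26 13) = 35de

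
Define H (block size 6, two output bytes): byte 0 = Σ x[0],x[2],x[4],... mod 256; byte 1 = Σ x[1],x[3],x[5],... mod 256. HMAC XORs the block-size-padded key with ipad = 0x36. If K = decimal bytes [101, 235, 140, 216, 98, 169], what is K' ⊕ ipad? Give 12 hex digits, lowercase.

53ddbaee549f

Key decimal bytes [101, 235, 140, 216, 98, 169] = 65 eb 8c d8 62 a9 is exactly B = 6 bytes: K' = 65 eb 8c d8 62 a9.
XOR each byte with 0x36: 65⊕36=53, eb⊕36=dd, 8c⊕36=ba, d8⊕36=ee, 62⊕36=54, a9⊕36=9f.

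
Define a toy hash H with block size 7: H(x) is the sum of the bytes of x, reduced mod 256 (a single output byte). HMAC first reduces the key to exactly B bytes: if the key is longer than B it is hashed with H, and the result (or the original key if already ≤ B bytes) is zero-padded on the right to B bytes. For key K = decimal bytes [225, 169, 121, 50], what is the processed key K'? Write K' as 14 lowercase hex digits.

Key decimal bytes [225, 169, 121, 50] = e1 a9 79 32 is 4 bytes ≤ B = 7; zero-pad to 7 bytes: K' = e1 a9 79 32 00 00 00.

e1a97932000000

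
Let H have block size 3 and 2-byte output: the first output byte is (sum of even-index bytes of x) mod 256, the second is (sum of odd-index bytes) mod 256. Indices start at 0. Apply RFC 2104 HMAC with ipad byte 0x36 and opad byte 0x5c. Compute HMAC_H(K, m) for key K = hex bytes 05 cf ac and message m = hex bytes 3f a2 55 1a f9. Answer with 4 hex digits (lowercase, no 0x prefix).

cf1c

Key hex bytes 05 cf ac is exactly B = 3 bytes: K' = 05 cf ac.
K' ⊕ ipad = 33 f9 9a.  K' ⊕ opad = 59 93 f0.
Inner input = (K'⊕ipad) ∥ m = 33 f9 9a ∥ 3f a2 55 1a f9.
Inner hash: even-index sum = 393 mod 256 = 137; odd-index sum = 646 mod 256 = 134 → 89 86.
Outer input = (K'⊕opad) ∥ inner = 59 93 f0 ∥ 89 86.
Outer hash (tag): even-index sum = 463 mod 256 = 207; odd-index sum = 284 mod 256 = 28 → cf 1c.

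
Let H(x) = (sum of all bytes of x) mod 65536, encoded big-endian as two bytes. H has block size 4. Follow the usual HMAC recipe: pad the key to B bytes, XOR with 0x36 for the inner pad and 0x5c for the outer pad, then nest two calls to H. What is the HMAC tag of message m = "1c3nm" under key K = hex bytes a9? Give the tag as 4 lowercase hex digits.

02ee

Key hex bytes a9 is 1 byte ≤ B = 4; zero-pad to 4 bytes: K' = a9 00 00 00.
K' ⊕ ipad = 9f 36 36 36.  K' ⊕ opad = f5 5c 5c 5c.
Inner input = (K'⊕ipad) ∥ m = 9f 36 36 36 ∥ 31 63 33 6e 6d.
Inner hash: sum = 159+54+54+54+49+99+51+110+109 = 739 → 02 e3.
Outer input = (K'⊕opad) ∥ inner = f5 5c 5c 5c ∥ 02 e3.
Outer hash (tag): sum = 245+92+92+92+2+227 = 750 → 02 ee.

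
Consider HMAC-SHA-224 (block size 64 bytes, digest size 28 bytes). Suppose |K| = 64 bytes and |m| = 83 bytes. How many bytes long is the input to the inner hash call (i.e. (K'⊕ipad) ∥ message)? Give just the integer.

147

Key is 64 ≤ 64 bytes, zero-padded: |K'| = 64.
Inner input = (K'⊕ipad) ∥ m → 64 + 83 = 147 bytes.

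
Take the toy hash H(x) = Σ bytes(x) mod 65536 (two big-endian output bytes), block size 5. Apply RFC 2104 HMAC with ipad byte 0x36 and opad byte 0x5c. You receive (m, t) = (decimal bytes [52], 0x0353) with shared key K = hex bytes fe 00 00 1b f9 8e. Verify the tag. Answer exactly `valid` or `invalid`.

invalid

Key hex bytes fe 00 00 1b f9 8e is 6 bytes > B = 5, so hash it first: H(key) = 02 a0, then zero-pad to 5 bytes: K' = 02 a0 00 00 00.
K' ⊕ ipad = 34 96 36 36 36; K' ⊕ opad = 5e fc 5c 5c 5c.
Inner hash: sum = 52+150+54+54+54+52 = 416 → 01 a0.
Outer hash (recomputed tag): sum = 94+252+92+92+92+1+160 = 783 → 03 0f.
Recomputed tag = 030f; claimed = 0353 → mismatch.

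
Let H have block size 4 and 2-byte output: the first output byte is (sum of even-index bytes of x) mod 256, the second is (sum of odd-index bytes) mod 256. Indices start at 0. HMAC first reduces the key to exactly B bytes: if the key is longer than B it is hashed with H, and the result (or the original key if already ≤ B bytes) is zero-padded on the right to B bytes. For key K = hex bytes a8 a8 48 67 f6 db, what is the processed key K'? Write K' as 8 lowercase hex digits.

|K| = 6 > B = 4, so first hash the key.
H(K): even-index sum = 486 mod 256 = 230; odd-index sum = 490 mod 256 = 234 → e6 ea.
Zero-pad H(K) = e6 ea to 4 bytes: K' = e6 ea 00 00.

e6ea0000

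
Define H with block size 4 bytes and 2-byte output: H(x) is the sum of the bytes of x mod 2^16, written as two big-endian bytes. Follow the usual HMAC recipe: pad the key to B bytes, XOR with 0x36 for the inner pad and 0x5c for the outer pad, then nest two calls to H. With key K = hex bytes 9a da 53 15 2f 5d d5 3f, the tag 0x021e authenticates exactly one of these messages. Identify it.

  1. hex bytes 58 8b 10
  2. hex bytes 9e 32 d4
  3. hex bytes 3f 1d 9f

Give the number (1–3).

Key hex bytes 9a da 53 15 2f 5d d5 3f is 8 bytes > B = 4, so hash it first: H(key) = 03 7c, then zero-pad to 4 bytes: K' = 03 7c 00 00.
K' ⊕ ipad = 35 4a 36 36; K' ⊕ opad = 5f 20 5c 5c.
m1: inner = H(35 4a 36 36 58 8b 10) = 01 de; tag = H(5f 20 5c 5c 01 de) = 0216
m2: inner = H(35 4a 36 36 9e 32 d4) = 02 8f; tag = H(5f 20 5c 5c 02 8f) = 01c8
m3: inner = H(35 4a 36 36 3f 1d 9f) = 01 e6; tag = H(5f 20 5c 5c 01 e6) = 021e ← matches

3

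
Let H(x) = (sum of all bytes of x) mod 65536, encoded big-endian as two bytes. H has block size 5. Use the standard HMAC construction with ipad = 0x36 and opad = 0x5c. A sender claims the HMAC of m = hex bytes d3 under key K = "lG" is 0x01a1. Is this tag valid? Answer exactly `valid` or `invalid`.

valid

Key "lG" = 6c 47 is 2 bytes ≤ B = 5; zero-pad to 5 bytes: K' = 6c 47 00 00 00.
K' ⊕ ipad = 5a 71 36 36 36; K' ⊕ opad = 30 1b 5c 5c 5c.
Inner hash: sum = 90+113+54+54+54+211 = 576 → 02 40.
Outer hash (recomputed tag): sum = 48+27+92+92+92+2+64 = 417 → 01 a1.
Recomputed tag = 01a1; claimed = 01a1 → match.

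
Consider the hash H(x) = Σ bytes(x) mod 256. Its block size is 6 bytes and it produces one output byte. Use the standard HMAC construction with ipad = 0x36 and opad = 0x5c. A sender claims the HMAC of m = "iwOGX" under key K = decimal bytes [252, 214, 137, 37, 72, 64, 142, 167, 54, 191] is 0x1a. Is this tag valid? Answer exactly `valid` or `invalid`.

Key decimal bytes [252, 214, 137, 37, 72, 64, 142, 167, 54, 191] = fc d6 89 25 48 40 8e a7 36 bf is 10 bytes > B = 6, so hash it first: H(key) = 32, then zero-pad to 6 bytes: K' = 32 00 00 00 00 00.
K' ⊕ ipad = 04 36 36 36 36 36; K' ⊕ opad = 6e 5c 5c 5c 5c 5c.
Inner hash: sum = 4+54+54+54+54+54+105+119+79+71+88 = 736; mod 256 = 224 → e0.
Outer hash (recomputed tag): sum = 110+92+92+92+92+92+224 = 794; mod 256 = 26 → 1a.
Recomputed tag = 1a; claimed = 1a → match.

valid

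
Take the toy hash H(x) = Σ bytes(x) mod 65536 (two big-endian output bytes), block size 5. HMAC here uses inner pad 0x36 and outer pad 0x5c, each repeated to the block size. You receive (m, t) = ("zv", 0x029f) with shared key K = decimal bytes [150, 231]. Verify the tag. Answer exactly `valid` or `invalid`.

Key decimal bytes [150, 231] = 96 e7 is 2 bytes ≤ B = 5; zero-pad to 5 bytes: K' = 96 e7 00 00 00.
K' ⊕ ipad = a0 d1 36 36 36; K' ⊕ opad = ca bb 5c 5c 5c.
Inner hash: sum = 160+209+54+54+54+122+118 = 771 → 03 03.
Outer hash (recomputed tag): sum = 202+187+92+92+92+3+3 = 671 → 02 9f.
Recomputed tag = 029f; claimed = 029f → match.

valid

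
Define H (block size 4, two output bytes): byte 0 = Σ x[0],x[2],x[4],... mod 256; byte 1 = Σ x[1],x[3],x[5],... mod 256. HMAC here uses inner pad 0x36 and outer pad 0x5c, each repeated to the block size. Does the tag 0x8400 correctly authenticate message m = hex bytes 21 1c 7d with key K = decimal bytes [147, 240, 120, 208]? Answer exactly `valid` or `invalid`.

valid

Key decimal bytes [147, 240, 120, 208] = 93 f0 78 d0 is exactly B = 4 bytes: K' = 93 f0 78 d0.
K' ⊕ ipad = a5 c6 4e e6; K' ⊕ opad = cf ac 24 8c.
Inner hash: even-index sum = 401 mod 256 = 145; odd-index sum = 456 mod 256 = 200 → 91 c8.
Outer hash (recomputed tag): even-index sum = 388 mod 256 = 132; odd-index sum = 512 mod 256 = 0 → 84 00.
Recomputed tag = 8400; claimed = 8400 → match.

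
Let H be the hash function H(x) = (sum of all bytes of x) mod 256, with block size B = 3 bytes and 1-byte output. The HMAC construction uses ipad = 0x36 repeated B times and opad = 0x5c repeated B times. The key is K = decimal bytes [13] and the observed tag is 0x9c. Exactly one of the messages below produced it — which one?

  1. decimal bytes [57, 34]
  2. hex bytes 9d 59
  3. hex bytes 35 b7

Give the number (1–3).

3

Key decimal bytes [13] = 0d is 1 byte ≤ B = 3; zero-pad to 3 bytes: K' = 0d 00 00.
K' ⊕ ipad = 3b 36 36; K' ⊕ opad = 51 5c 5c.
m1: inner = H(3b 36 36 39 22) = 02; tag = H(51 5c 5c 02) = 0b
m2: inner = H(3b 36 36 9d 59) = 9d; tag = H(51 5c 5c 9d) = a6
m3: inner = H(3b 36 36 35 b7) = 93; tag = H(51 5c 5c 93) = 9c ← matches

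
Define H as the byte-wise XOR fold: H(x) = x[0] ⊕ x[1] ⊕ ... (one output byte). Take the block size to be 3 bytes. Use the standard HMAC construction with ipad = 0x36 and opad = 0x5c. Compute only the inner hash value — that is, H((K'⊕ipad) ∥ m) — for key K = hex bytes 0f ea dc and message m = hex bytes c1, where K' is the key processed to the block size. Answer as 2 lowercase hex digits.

ce

Key hex bytes 0f ea dc is exactly B = 3 bytes: K' = 0f ea dc.
K' ⊕ ipad = 39 dc ea.
Inner input = 39 dc ea ∥ c1.
Inner hash: XOR 39⊕dc⊕ea⊕c1 = ce.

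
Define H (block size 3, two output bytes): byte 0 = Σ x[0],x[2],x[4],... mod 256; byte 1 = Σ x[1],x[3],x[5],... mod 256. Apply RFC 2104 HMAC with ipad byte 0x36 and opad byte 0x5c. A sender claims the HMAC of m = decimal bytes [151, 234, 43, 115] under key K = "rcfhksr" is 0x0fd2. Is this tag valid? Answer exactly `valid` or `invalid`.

invalid

Key "rcfhksr" = 72 63 66 68 6b 73 72 is 7 bytes > B = 3, so hash it first: H(key) = b5 3e, then zero-pad to 3 bytes: K' = b5 3e 00.
K' ⊕ ipad = 83 08 36; K' ⊕ opad = e9 62 5c.
Inner hash: even-index sum = 534 mod 256 = 22; odd-index sum = 202 mod 256 = 202 → 16 ca.
Outer hash (recomputed tag): even-index sum = 527 mod 256 = 15; odd-index sum = 120 mod 256 = 120 → 0f 78.
Recomputed tag = 0f78; claimed = 0fd2 → mismatch.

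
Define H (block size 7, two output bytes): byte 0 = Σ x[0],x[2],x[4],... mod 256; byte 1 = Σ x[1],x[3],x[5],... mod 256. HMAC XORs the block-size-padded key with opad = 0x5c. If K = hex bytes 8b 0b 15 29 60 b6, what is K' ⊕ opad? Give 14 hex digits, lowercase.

Key hex bytes 8b 0b 15 29 60 b6 is 6 bytes ≤ B = 7; zero-pad to 7 bytes: K' = 8b 0b 15 29 60 b6 00.
XOR each byte with 0x5c: 8b⊕5c=d7, 0b⊕5c=57, 15⊕5c=49, 29⊕5c=75, 60⊕5c=3c, b6⊕5c=ea, 00⊕5c=5c.

d75749753cea5c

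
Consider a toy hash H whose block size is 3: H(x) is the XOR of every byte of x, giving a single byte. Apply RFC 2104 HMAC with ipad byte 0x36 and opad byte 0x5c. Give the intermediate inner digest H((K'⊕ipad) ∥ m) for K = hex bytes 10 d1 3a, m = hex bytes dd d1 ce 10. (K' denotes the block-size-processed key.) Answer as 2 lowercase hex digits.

1f

Key hex bytes 10 d1 3a is exactly B = 3 bytes: K' = 10 d1 3a.
K' ⊕ ipad = 26 e7 0c.
Inner input = 26 e7 0c ∥ dd d1 ce 10.
Inner hash: XOR 26⊕e7⊕0c⊕dd⊕d1⊕ce⊕10 = 1f.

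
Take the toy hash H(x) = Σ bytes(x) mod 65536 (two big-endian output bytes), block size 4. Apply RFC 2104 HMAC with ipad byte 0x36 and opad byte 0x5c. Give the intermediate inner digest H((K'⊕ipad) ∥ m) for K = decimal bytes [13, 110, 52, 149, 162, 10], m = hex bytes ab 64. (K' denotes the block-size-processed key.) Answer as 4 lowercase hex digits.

0278

Key decimal bytes [13, 110, 52, 149, 162, 10] = 0d 6e 34 95 a2 0a is 6 bytes > B = 4, so hash it first: H(key) = 01 f0, then zero-pad to 4 bytes: K' = 01 f0 00 00.
K' ⊕ ipad = 37 c6 36 36.
Inner input = 37 c6 36 36 ∥ ab 64.
Inner hash: sum = 55+198+54+54+171+100 = 632 → 02 78.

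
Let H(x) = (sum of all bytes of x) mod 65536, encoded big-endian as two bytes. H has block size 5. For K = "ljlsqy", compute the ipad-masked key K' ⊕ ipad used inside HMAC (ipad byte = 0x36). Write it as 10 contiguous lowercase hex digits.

34a9363636

Key "ljlsqy" = 6c 6a 6c 73 71 79 is 6 bytes > B = 5, so hash it first: H(key) = 02 9f, then zero-pad to 5 bytes: K' = 02 9f 00 00 00.
XOR each byte with 0x36: 02⊕36=34, 9f⊕36=a9, 00⊕36=36, 00⊕36=36, 00⊕36=36.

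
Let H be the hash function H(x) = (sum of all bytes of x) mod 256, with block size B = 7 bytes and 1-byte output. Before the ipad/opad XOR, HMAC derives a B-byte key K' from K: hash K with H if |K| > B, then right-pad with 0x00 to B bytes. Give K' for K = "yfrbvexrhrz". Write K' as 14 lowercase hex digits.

cc000000000000

|K| = 11 > B = 7, so first hash the key.
H(K): sum = 121+102+114+98+118+101+120+114+104+114+122 = 1228; mod 256 = 204 → cc.
Zero-pad H(K) = cc to 7 bytes: K' = cc 00 00 00 00 00 00.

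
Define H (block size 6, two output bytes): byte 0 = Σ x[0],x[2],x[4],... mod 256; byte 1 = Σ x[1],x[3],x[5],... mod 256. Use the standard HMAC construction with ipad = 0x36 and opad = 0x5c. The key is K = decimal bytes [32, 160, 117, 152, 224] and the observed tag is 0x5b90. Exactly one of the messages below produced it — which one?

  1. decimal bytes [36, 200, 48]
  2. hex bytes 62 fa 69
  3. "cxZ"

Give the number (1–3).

2

Key decimal bytes [32, 160, 117, 152, 224] = 20 a0 75 98 e0 is 5 bytes ≤ B = 6; zero-pad to 6 bytes: K' = 20 a0 75 98 e0 00.
K' ⊕ ipad = 16 96 43 ae d6 36; K' ⊕ opad = 7c fc 29 c4 bc 5c.
m1: inner = H(16 96 43 ae d6 36 24 c8 30) = 83 42; tag = H(7c fc 29 c4 bc 5c 83 42) = e45e
m2: inner = H(16 96 43 ae d6 36 62 fa 69) = fa 74; tag = H(7c fc 29 c4 bc 5c fa 74) = 5b90 ← matches
m3: inner = H(16 96 43 ae d6 36 63 78 5a) = ec f2; tag = H(7c fc 29 c4 bc 5c ec f2) = 4d0e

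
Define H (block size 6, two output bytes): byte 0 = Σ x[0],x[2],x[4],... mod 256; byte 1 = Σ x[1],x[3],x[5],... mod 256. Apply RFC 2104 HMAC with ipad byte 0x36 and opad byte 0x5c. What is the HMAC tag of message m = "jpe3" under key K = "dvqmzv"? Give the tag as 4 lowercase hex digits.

3f03

Key "dvqmzv" = 64 76 71 6d 7a 76 is exactly B = 6 bytes: K' = 64 76 71 6d 7a 76.
K' ⊕ ipad = 52 40 47 5b 4c 40.  K' ⊕ opad = 38 2a 2d 31 26 2a.
Inner input = (K'⊕ipad) ∥ m = 52 40 47 5b 4c 40 ∥ 6a 70 65 33.
Inner hash: even-index sum = 436 mod 256 = 180; odd-index sum = 382 mod 256 = 126 → b4 7e.
Outer input = (K'⊕opad) ∥ inner = 38 2a 2d 31 26 2a ∥ b4 7e.
Outer hash (tag): even-index sum = 319 mod 256 = 63; odd-index sum = 259 mod 256 = 3 → 3f 03.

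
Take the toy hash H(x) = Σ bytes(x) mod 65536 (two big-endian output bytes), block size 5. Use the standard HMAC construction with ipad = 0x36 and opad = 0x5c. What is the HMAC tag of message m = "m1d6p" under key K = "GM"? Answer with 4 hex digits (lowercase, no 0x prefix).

Key "GM" = 47 4d is 2 bytes ≤ B = 5; zero-pad to 5 bytes: K' = 47 4d 00 00 00.
K' ⊕ ipad = 71 7b 36 36 36.  K' ⊕ opad = 1b 11 5c 5c 5c.
Inner input = (K'⊕ipad) ∥ m = 71 7b 36 36 36 ∥ 6d 31 64 36 70.
Inner hash: sum = 113+123+54+54+54+109+49+100+54+112 = 822 → 03 36.
Outer input = (K'⊕opad) ∥ inner = 1b 11 5c 5c 5c ∥ 03 36.
Outer hash (tag): sum = 27+17+92+92+92+3+54 = 377 → 01 79.

0179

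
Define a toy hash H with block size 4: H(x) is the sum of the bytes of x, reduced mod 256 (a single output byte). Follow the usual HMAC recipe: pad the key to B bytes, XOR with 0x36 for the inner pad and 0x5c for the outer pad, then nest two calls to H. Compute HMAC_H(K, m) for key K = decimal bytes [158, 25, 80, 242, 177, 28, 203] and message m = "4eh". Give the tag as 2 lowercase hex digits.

2b

Key decimal bytes [158, 25, 80, 242, 177, 28, 203] = 9e 19 50 f2 b1 1c cb is 7 bytes > B = 4, so hash it first: H(key) = 91, then zero-pad to 4 bytes: K' = 91 00 00 00.
K' ⊕ ipad = a7 36 36 36.  K' ⊕ opad = cd 5c 5c 5c.
Inner input = (K'⊕ipad) ∥ m = a7 36 36 36 ∥ 34 65 68.
Inner hash: sum = 167+54+54+54+52+101+104 = 586; mod 256 = 74 → 4a.
Outer input = (K'⊕opad) ∥ inner = cd 5c 5c 5c ∥ 4a.
Outer hash (tag): sum = 205+92+92+92+74 = 555; mod 256 = 43 → 2b.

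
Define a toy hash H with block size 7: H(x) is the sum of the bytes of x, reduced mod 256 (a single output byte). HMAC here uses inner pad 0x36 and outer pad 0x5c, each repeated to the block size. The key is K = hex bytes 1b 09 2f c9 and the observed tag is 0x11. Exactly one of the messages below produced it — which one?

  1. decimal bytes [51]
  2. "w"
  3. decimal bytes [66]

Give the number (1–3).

Key hex bytes 1b 09 2f c9 is 4 bytes ≤ B = 7; zero-pad to 7 bytes: K' = 1b 09 2f c9 00 00 00.
K' ⊕ ipad = 2d 3f 19 ff 36 36 36; K' ⊕ opad = 47 55 73 95 5c 5c 5c.
m1: inner = H(2d 3f 19 ff 36 36 36 33) = 59; tag = H(47 55 73 95 5c 5c 5c 59) = 11 ← matches
m2: inner = H(2d 3f 19 ff 36 36 36 77) = 9d; tag = H(47 55 73 95 5c 5c 5c 9d) = 55
m3: inner = H(2d 3f 19 ff 36 36 36 42) = 68; tag = H(47 55 73 95 5c 5c 5c 68) = 20

1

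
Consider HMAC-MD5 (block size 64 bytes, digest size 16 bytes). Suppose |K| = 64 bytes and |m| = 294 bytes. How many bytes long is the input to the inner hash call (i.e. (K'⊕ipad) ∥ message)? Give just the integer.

358

Key is 64 ≤ 64 bytes, zero-padded: |K'| = 64.
Inner input = (K'⊕ipad) ∥ m → 64 + 294 = 358 bytes.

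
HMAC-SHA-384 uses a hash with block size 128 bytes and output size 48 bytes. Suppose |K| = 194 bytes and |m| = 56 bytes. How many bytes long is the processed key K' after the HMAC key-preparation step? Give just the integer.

Key is 194 > 128 bytes, so it is hashed to 48 bytes then zero-padded to 128: |K'| = 128.

128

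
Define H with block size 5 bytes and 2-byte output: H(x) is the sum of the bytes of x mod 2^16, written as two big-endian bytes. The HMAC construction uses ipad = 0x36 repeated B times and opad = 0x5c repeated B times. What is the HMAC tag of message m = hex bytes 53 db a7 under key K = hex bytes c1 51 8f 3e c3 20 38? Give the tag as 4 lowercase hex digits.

0292

Key hex bytes c1 51 8f 3e c3 20 38 is 7 bytes > B = 5, so hash it first: H(key) = 02 fa, then zero-pad to 5 bytes: K' = 02 fa 00 00 00.
K' ⊕ ipad = 34 cc 36 36 36.  K' ⊕ opad = 5e a6 5c 5c 5c.
Inner input = (K'⊕ipad) ∥ m = 34 cc 36 36 36 ∥ 53 db a7.
Inner hash: sum = 52+204+54+54+54+83+219+167 = 887 → 03 77.
Outer input = (K'⊕opad) ∥ inner = 5e a6 5c 5c 5c ∥ 03 77.
Outer hash (tag): sum = 94+166+92+92+92+3+119 = 658 → 02 92.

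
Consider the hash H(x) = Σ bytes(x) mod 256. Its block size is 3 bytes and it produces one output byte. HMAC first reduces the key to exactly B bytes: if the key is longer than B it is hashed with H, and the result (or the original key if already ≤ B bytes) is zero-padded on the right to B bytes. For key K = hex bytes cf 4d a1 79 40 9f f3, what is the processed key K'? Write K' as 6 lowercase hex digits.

|K| = 7 > B = 3, so first hash the key.
H(K): sum = 207+77+161+121+64+159+243 = 1032; mod 256 = 8 → 08.
Zero-pad H(K) = 08 to 3 bytes: K' = 08 00 00.

080000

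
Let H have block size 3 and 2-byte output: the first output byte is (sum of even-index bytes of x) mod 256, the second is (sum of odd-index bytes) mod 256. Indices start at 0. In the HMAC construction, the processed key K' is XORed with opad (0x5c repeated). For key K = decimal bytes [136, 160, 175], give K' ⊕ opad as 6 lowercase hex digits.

d4fcf3

Key decimal bytes [136, 160, 175] = 88 a0 af is exactly B = 3 bytes: K' = 88 a0 af.
XOR each byte with 0x5c: 88⊕5c=d4, a0⊕5c=fc, af⊕5c=f3.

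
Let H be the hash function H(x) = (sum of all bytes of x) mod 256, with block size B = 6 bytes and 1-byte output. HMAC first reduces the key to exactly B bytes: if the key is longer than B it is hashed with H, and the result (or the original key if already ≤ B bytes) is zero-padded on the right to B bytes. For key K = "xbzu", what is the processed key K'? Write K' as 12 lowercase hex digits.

Key "xbzu" = 78 62 7a 75 is 4 bytes ≤ B = 6; zero-pad to 6 bytes: K' = 78 62 7a 75 00 00.

78627a750000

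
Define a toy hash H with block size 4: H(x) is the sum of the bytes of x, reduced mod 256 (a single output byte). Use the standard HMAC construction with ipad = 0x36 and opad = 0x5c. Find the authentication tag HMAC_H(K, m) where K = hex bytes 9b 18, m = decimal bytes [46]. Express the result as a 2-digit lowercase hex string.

Key hex bytes 9b 18 is 2 bytes ≤ B = 4; zero-pad to 4 bytes: K' = 9b 18 00 00.
K' ⊕ ipad = ad 2e 36 36.  K' ⊕ opad = c7 44 5c 5c.
Inner input = (K'⊕ipad) ∥ m = ad 2e 36 36 ∥ 2e.
Inner hash: sum = 173+46+54+54+46 = 373; mod 256 = 117 → 75.
Outer input = (K'⊕opad) ∥ inner = c7 44 5c 5c ∥ 75.
Outer hash (tag): sum = 199+68+92+92+117 = 568; mod 256 = 56 → 38.

38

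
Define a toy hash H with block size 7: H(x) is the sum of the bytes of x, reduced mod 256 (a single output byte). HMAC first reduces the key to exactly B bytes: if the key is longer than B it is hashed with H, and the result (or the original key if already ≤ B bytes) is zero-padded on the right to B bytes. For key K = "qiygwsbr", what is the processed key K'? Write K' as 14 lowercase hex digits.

78000000000000

|K| = 8 > B = 7, so first hash the key.
H(K): sum = 113+105+121+103+119+115+98+114 = 888; mod 256 = 120 → 78.
Zero-pad H(K) = 78 to 7 bytes: K' = 78 00 00 00 00 00 00.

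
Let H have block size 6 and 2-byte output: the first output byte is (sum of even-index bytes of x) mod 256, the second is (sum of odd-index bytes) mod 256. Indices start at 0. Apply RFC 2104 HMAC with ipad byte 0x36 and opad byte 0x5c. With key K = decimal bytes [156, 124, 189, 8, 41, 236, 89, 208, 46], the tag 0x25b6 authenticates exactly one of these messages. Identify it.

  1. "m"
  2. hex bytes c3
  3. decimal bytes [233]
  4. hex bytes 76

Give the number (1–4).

1

Key decimal bytes [156, 124, 189, 8, 41, 236, 89, 208, 46] = 9c 7c bd 08 29 ec 59 d0 2e is 9 bytes > B = 6, so hash it first: H(key) = 09 40, then zero-pad to 6 bytes: K' = 09 40 00 00 00 00.
K' ⊕ ipad = 3f 76 36 36 36 36; K' ⊕ opad = 55 1c 5c 5c 5c 5c.
m1: inner = H(3f 76 36 36 36 36 6d) = 18 e2; tag = H(55 1c 5c 5c 5c 5c 18 e2) = 25b6 ← matches
m2: inner = H(3f 76 36 36 36 36 c3) = 6e e2; tag = H(55 1c 5c 5c 5c 5c 6e e2) = 7bb6
m3: inner = H(3f 76 36 36 36 36 e9) = 94 e2; tag = H(55 1c 5c 5c 5c 5c 94 e2) = a1b6
m4: inner = H(3f 76 36 36 36 36 76) = 21 e2; tag = H(55 1c 5c 5c 5c 5c 21 e2) = 2eb6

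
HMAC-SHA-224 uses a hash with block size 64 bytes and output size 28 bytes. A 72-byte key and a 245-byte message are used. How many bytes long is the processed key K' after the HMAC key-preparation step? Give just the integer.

Key is 72 > 64 bytes, so it is hashed to 28 bytes then zero-padded to 64: |K'| = 64.

64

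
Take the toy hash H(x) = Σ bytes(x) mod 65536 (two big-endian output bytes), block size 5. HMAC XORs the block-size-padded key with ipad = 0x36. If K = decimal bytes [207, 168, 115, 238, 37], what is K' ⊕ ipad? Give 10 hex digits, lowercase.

f99e45d813

Key decimal bytes [207, 168, 115, 238, 37] = cf a8 73 ee 25 is exactly B = 5 bytes: K' = cf a8 73 ee 25.
XOR each byte with 0x36: cf⊕36=f9, a8⊕36=9e, 73⊕36=45, ee⊕36=d8, 25⊕36=13.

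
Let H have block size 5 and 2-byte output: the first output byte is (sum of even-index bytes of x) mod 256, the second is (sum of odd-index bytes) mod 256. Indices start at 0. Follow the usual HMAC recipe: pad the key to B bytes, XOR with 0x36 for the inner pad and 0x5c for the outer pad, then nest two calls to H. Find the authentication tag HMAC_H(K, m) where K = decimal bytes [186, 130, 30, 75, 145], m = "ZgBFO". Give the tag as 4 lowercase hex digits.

11fd

Key decimal bytes [186, 130, 30, 75, 145] = ba 82 1e 4b 91 is exactly B = 5 bytes: K' = ba 82 1e 4b 91.
K' ⊕ ipad = 8c b4 28 7d a7.  K' ⊕ opad = e6 de 42 17 cd.
Inner input = (K'⊕ipad) ∥ m = 8c b4 28 7d a7 ∥ 5a 67 42 46 4f.
Inner hash: even-index sum = 520 mod 256 = 8; odd-index sum = 540 mod 256 = 28 → 08 1c.
Outer input = (K'⊕opad) ∥ inner = e6 de 42 17 cd ∥ 08 1c.
Outer hash (tag): even-index sum = 529 mod 256 = 17; odd-index sum = 253 mod 256 = 253 → 11 fd.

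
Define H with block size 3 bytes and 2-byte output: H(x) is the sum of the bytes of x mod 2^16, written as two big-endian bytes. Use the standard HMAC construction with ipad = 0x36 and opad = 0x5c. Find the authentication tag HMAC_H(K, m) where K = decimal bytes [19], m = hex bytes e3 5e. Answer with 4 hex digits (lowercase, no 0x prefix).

01da

Key decimal bytes [19] = 13 is 1 byte ≤ B = 3; zero-pad to 3 bytes: K' = 13 00 00.
K' ⊕ ipad = 25 36 36.  K' ⊕ opad = 4f 5c 5c.
Inner input = (K'⊕ipad) ∥ m = 25 36 36 ∥ e3 5e.
Inner hash: sum = 37+54+54+227+94 = 466 → 01 d2.
Outer input = (K'⊕opad) ∥ inner = 4f 5c 5c ∥ 01 d2.
Outer hash (tag): sum = 79+92+92+1+210 = 474 → 01 da.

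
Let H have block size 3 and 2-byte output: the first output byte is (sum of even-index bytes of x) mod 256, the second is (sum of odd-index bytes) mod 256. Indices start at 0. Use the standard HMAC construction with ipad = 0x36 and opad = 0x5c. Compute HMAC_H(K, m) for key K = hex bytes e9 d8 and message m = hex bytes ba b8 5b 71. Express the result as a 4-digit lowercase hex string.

Key hex bytes e9 d8 is 2 bytes ≤ B = 3; zero-pad to 3 bytes: K' = e9 d8 00.
K' ⊕ ipad = df ee 36.  K' ⊕ opad = b5 84 5c.
Inner input = (K'⊕ipad) ∥ m = df ee 36 ∥ ba b8 5b 71.
Inner hash: even-index sum = 574 mod 256 = 62; odd-index sum = 515 mod 256 = 3 → 3e 03.
Outer input = (K'⊕opad) ∥ inner = b5 84 5c ∥ 3e 03.
Outer hash (tag): even-index sum = 276 mod 256 = 20; odd-index sum = 194 mod 256 = 194 → 14 c2.

14c2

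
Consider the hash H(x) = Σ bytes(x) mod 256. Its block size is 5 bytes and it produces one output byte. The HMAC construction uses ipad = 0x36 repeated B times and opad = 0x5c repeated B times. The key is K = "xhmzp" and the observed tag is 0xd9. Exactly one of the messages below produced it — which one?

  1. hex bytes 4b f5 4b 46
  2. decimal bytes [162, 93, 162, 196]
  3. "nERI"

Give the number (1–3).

2

Key "xhmzp" = 78 68 6d 7a 70 is exactly B = 5 bytes: K' = 78 68 6d 7a 70.
K' ⊕ ipad = 4e 5e 5b 4c 46; K' ⊕ opad = 24 34 31 26 2c.
m1: inner = H(4e 5e 5b 4c 46 4b f5 4b 46) = 6a; tag = H(24 34 31 26 2c 6a) = 45
m2: inner = H(4e 5e 5b 4c 46 a2 5d a2 c4) = fe; tag = H(24 34 31 26 2c fe) = d9 ← matches
m3: inner = H(4e 5e 5b 4c 46 6e 45 52 49) = e7; tag = H(24 34 31 26 2c e7) = c2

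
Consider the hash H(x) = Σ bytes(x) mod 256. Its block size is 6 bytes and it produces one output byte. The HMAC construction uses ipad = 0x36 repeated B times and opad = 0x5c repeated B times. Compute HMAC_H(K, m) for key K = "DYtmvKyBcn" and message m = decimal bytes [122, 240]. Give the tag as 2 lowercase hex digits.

Key "DYtmvKyBcn" = 44 59 74 6d 76 4b 79 42 63 6e is 10 bytes > B = 6, so hash it first: H(key) = cb, then zero-pad to 6 bytes: K' = cb 00 00 00 00 00.
K' ⊕ ipad = fd 36 36 36 36 36.  K' ⊕ opad = 97 5c 5c 5c 5c 5c.
Inner input = (K'⊕ipad) ∥ m = fd 36 36 36 36 36 ∥ 7a f0.
Inner hash: sum = 253+54+54+54+54+54+122+240 = 885; mod 256 = 117 → 75.
Outer input = (K'⊕opad) ∥ inner = 97 5c 5c 5c 5c 5c ∥ 75.
Outer hash (tag): sum = 151+92+92+92+92+92+117 = 728; mod 256 = 216 → d8.

d8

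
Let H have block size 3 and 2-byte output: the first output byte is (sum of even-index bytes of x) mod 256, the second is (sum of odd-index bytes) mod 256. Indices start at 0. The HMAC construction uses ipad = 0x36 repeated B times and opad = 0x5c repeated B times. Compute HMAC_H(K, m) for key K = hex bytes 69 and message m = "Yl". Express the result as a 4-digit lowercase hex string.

205d

Key hex bytes 69 is 1 byte ≤ B = 3; zero-pad to 3 bytes: K' = 69 00 00.
K' ⊕ ipad = 5f 36 36.  K' ⊕ opad = 35 5c 5c.
Inner input = (K'⊕ipad) ∥ m = 5f 36 36 ∥ 59 6c.
Inner hash: even-index sum = 257 mod 256 = 1; odd-index sum = 143 mod 256 = 143 → 01 8f.
Outer input = (K'⊕opad) ∥ inner = 35 5c 5c ∥ 01 8f.
Outer hash (tag): even-index sum = 288 mod 256 = 32; odd-index sum = 93 mod 256 = 93 → 20 5d.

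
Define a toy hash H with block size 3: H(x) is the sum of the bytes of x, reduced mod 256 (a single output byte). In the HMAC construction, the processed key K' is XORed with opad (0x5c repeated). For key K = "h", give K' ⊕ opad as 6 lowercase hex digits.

345c5c

Key "h" = 68 is 1 byte ≤ B = 3; zero-pad to 3 bytes: K' = 68 00 00.
XOR each byte with 0x5c: 68⊕5c=34, 00⊕5c=5c, 00⊕5c=5c.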